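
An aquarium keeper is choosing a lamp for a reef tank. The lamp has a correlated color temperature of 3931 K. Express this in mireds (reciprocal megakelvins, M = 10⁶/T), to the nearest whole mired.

M = 10⁶ / 3931 = 254.388 → 254 mireds.

254 mireds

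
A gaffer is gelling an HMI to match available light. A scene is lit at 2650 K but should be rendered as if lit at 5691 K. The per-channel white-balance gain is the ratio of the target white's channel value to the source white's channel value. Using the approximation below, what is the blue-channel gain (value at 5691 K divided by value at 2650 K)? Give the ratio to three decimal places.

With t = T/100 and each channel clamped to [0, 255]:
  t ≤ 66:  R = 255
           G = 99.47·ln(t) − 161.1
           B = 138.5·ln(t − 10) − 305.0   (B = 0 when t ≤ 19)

At 2650 K (t = 26.5):
  B = 138.5·ln(26.5 − 10) − 305.0 = 138.5·ln 16.5 − 305.0 = 138.5·2.8034 − 305.0 = 83.265.
At 5691 K (t = 56.91):
  B = 138.5·ln(56.91 − 10) − 305.0 = 138.5·ln 46.91 − 305.0 = 138.5·3.8482 − 305.0 = 227.980.
Gain = 227.980 / 83.265 = 2.7380 → 2.738.

2.738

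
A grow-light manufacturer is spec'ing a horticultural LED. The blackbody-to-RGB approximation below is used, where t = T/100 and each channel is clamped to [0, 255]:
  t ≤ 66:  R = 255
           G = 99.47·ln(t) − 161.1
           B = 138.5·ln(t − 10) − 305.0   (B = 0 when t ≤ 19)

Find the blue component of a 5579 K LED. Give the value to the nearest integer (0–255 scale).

225

t = 5579/100 = 55.79; the t ≤ 66 branch applies.
B = 138.5·ln(55.79 − 10) − 305.0 = 138.5·ln 45.79 − 305.0 = 138.5·3.8241 − 305.0 = 224.633.
Rounded: 225.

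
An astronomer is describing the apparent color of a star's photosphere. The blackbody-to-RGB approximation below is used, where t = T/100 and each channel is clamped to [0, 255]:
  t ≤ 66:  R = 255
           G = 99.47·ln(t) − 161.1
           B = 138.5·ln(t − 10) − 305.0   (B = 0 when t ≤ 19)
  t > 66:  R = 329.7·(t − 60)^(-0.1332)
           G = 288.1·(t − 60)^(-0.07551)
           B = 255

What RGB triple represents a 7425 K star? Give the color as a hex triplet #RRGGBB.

t = 7425/100 = 74.25; the t > 66 branch applies.
R = 329.7·(74.25 − 60)^(-0.1332) = 329.7·14.25^(-0.1332) = 329.7·0.70196 = 231.436.
G = 288.1·(74.25 − 60)^(-0.07551) = 288.1·14.25^(-0.07551) = 288.1·0.81823 = 235.732.
B = 255 by definition for t > 66.
Rounded: (231, 236, 255).
In hex: #E7ECFF.

#E7ECFF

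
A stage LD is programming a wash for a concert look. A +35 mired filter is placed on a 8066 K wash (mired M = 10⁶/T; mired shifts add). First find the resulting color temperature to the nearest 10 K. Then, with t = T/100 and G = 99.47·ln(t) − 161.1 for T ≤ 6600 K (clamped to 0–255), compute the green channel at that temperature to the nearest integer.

251

M_in = 10⁶/8066 = 123.98; M_out = 123.98 + (+35) = 158.98.
T_out = 10⁶/158.98 = 6290.2 K → 6290 K; t = 62.9.
G = 99.47·ln 62.9 − 161.1 = 99.47·4.1415 − 161.1 = 250.860.
Rounded: 251.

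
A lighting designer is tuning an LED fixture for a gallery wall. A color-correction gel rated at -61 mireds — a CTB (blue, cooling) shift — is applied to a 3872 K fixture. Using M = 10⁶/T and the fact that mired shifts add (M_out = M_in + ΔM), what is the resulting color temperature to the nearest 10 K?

M_in = 10⁶/3872 = 258.26 mireds.
M_out = 258.26 + (-61) = 197.26 mireds.
T_out = 10⁶/197.26 = 5069.3 K → 5070 K.

5070 K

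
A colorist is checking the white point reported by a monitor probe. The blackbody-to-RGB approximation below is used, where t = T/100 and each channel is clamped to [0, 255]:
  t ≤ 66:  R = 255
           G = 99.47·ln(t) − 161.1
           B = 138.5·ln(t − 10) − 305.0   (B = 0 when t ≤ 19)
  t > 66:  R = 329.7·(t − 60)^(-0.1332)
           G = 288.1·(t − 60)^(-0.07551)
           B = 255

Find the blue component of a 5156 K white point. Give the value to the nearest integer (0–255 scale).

211

t = 5156/100 = 51.56; the t ≤ 66 branch applies.
B = 138.5·ln(51.56 − 10) − 305.0 = 138.5·ln 41.56 − 305.0 = 138.5·3.7271 − 305.0 = 211.209.
Rounded: 211.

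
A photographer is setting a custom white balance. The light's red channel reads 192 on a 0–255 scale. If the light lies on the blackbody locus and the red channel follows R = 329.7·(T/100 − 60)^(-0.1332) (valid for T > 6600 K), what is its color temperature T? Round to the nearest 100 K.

(t − 60)^(-0.1332) = 192/329.7 = 0.58235.
t − 60 = 0.58235^(1/-0.1332) = 0.58235^(-7.508) = 57.929, so t = 117.929.
T = 100·t = 11793 K → 11800 K to the nearest 100 K.

11800 K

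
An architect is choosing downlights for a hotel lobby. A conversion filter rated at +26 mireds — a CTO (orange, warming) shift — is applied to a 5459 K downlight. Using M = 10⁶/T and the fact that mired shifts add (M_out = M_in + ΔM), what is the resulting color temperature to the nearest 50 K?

M_in = 10⁶/5459 = 183.18 mireds.
M_out = 183.18 + (+26) = 209.18 mireds.
T_out = 10⁶/209.18 = 4780.5 K → 4800 K.

4800 K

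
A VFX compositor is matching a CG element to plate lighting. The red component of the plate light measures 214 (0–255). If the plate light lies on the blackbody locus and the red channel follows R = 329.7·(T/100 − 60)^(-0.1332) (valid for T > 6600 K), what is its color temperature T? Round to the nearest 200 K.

(t − 60)^(-0.1332) = 214/329.7 = 0.64907.
t − 60 = 0.64907^(1/-0.1332) = 0.64907^(-7.508) = 25.657, so t = 85.657.
T = 100·t = 8566 K → 8600 K to the nearest 200 K.

8600 K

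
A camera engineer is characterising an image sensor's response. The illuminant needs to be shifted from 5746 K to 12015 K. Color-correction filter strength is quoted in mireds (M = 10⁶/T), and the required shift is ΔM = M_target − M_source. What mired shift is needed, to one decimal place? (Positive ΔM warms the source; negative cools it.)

-90.8 mireds

M_source = 10⁶/5746 = 174.034; M_target = 10⁶/12015 = 83.229.
ΔM = 83.229 − 174.034 = -90.805 → -90.8 mireds, a cooling shift.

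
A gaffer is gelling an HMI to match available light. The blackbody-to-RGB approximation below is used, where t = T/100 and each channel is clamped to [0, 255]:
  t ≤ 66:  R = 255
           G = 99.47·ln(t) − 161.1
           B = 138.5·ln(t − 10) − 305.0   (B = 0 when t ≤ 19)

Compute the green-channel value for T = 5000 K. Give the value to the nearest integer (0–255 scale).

228

t = 5000/100 = 50; the t ≤ 66 branch applies.
G = 99.47·ln 50 − 161.1 = 99.47·3.9120 − 161.1 = 228.029.
Rounded: 228.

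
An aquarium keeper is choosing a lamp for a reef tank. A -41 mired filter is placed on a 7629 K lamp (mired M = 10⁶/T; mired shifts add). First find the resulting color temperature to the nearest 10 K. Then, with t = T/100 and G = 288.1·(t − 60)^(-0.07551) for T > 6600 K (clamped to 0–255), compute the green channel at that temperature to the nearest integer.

M_in = 10⁶/7629 = 131.08; M_out = 131.08 + (-41) = 90.08.
T_out = 10⁶/90.08 = 11101.4 K → 11100 K; t = 111.
G = 288.1·(111 − 60)^(-0.07551) = 288.1·51^(-0.07551) = 288.1·0.74312 = 214.094.
Rounded: 214.

214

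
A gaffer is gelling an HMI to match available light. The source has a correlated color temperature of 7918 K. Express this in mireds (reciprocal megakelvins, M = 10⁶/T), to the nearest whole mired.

126 mireds

M = 10⁶ / 7918 = 126.295 → 126 mireds.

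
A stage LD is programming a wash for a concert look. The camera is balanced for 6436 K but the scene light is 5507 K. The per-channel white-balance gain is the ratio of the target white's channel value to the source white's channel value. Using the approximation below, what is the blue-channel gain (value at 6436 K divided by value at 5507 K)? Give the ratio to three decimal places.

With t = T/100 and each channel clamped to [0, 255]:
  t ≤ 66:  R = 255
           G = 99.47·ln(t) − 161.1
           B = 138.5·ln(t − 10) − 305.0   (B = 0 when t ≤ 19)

At 5507 K (t = 55.07):
  B = 138.5·ln(55.07 − 10) − 305.0 = 138.5·ln 45.07 − 305.0 = 138.5·3.8082 − 305.0 = 222.438.
At 6436 K (t = 64.36):
  B = 138.5·ln(64.36 − 10) − 305.0 = 138.5·ln 54.36 − 305.0 = 138.5·3.9956 − 305.0 = 248.395.
Gain = 248.395 / 222.438 = 1.1167 → 1.117.

1.117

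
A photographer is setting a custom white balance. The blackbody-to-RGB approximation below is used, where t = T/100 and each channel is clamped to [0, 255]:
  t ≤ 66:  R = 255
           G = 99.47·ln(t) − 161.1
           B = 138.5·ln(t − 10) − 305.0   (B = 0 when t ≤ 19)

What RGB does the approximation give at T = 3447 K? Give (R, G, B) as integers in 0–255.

t = 3447/100 = 34.47; the t ≤ 66 branch applies.
R = 255 by definition for t ≤ 66.
G = 99.47·ln 34.47 − 161.1 = 99.47·3.5401 − 161.1 = 191.033.
B = 138.5·ln(34.47 − 10) − 305.0 = 138.5·ln 24.47 − 305.0 = 138.5·3.1974 − 305.0 = 137.847.
Rounded: (255, 191, 138).

(255, 191, 138)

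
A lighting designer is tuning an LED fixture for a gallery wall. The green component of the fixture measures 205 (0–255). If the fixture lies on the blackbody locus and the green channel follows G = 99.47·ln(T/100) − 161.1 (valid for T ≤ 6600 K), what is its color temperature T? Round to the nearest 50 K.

ln t = (205 + 161.1) / 99.47 = 3.6805.
t = e^3.6805 = 39.666.
T = 100·t = 3967 K → 3950 K to the nearest 50 K.

3950 K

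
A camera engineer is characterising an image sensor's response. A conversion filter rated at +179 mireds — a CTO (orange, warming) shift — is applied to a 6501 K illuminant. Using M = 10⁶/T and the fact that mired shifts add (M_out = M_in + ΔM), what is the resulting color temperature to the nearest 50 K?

3000 K

M_in = 10⁶/6501 = 153.82 mireds.
M_out = 153.82 + (+179) = 332.82 mireds.
T_out = 10⁶/332.82 = 3004.6 K → 3000 K.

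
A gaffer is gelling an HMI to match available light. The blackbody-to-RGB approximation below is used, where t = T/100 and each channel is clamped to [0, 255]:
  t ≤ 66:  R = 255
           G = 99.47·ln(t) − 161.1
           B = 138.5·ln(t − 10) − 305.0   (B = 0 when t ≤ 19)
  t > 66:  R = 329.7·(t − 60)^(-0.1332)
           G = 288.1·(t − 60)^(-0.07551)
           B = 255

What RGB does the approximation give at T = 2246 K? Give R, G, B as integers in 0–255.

R=255, G=148, B=44

t = 2246/100 = 22.46; the t ≤ 66 branch applies.
R = 255 by definition for t ≤ 66.
G = 99.47·ln 22.46 − 161.1 = 99.47·3.1117 − 161.1 = 148.424.
B = 138.5·ln(22.46 − 10) − 305.0 = 138.5·ln 12.46 − 305.0 = 138.5·2.5225 − 305.0 = 44.370.
Rounded: (255, 148, 44).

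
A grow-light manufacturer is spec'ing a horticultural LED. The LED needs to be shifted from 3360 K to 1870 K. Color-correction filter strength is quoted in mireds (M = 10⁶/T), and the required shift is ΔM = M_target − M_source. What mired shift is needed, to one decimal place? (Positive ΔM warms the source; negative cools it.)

+237.1 mireds

M_source = 10⁶/3360 = 297.619; M_target = 10⁶/1870 = 534.759.
ΔM = 534.759 − 297.619 = 237.140 → +237.1 mireds, a warming shift.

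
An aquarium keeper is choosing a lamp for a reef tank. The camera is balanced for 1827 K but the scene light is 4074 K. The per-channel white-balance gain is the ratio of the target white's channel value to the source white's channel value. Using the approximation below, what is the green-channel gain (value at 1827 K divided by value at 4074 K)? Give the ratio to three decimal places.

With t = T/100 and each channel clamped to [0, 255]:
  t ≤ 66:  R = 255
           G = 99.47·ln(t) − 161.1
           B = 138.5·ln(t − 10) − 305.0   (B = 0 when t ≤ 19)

0.616

At 4074 K (t = 40.74):
  G = 99.47·ln 40.74 − 161.1 = 99.47·3.7072 − 161.1 = 207.656.
At 1827 K (t = 18.27):
  G = 99.47·ln 18.27 − 161.1 = 99.47·2.9053 − 161.1 = 127.886.
Gain = 127.886 / 207.656 = 0.6159 → 0.616.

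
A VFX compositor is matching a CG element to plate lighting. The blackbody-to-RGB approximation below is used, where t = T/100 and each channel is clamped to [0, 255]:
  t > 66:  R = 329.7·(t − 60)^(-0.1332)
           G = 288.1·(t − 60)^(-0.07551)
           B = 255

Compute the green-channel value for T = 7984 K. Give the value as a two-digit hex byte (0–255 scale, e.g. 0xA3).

t = 7984/100 = 79.84; the t > 66 branch applies.
G = 288.1·(79.84 − 60)^(-0.07551) = 288.1·19.84^(-0.07551) = 288.1·0.79804 = 229.914.
Rounded: 230; in hex, 0xE6.

0xE6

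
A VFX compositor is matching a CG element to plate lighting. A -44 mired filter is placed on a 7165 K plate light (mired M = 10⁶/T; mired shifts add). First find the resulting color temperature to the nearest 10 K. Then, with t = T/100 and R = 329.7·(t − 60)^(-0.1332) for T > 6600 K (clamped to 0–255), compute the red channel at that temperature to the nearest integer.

M_in = 10⁶/7165 = 139.57; M_out = 139.57 + (-44) = 95.57.
T_out = 10⁶/95.57 = 10463.8 K → 10460 K; t = 104.6.
R = 329.7·(104.6 − 60)^(-0.1332) = 329.7·44.6^(-0.1332) = 329.7·0.60299 = 198.805.
Rounded: 199.

199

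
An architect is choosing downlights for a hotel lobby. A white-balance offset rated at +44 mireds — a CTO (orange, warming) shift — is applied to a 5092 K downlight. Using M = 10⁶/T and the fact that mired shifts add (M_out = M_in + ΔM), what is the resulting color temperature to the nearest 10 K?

M_in = 10⁶/5092 = 196.39 mireds.
M_out = 196.39 + (+44) = 240.39 mireds.
T_out = 10⁶/240.39 = 4160.0 K → 4160 K.

4160 K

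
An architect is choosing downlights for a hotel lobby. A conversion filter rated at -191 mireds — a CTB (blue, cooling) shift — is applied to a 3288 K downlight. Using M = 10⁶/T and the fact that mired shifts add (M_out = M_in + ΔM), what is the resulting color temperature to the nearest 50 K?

8850 K

M_in = 10⁶/3288 = 304.14 mireds.
M_out = 304.14 + (-191) = 113.14 mireds.
T_out = 10⁶/113.14 = 8838.9 K → 8850 K.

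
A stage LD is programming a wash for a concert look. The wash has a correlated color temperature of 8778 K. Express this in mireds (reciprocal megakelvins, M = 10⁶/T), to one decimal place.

113.9 mireds

M = 10⁶ / 8778 = 113.921 → 113.9 mireds.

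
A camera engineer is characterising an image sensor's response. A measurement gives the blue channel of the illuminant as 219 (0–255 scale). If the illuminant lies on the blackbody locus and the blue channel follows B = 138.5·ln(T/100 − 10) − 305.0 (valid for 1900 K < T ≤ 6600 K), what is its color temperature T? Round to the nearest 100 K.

ln(t − 10) = (219 + 305.0) / 138.5 = 3.7834.
t − 10 = e^3.7834 = 43.965, so t = 53.965.
T = 100·t = 5396 K → 5400 K to the nearest 100 K.

5400 K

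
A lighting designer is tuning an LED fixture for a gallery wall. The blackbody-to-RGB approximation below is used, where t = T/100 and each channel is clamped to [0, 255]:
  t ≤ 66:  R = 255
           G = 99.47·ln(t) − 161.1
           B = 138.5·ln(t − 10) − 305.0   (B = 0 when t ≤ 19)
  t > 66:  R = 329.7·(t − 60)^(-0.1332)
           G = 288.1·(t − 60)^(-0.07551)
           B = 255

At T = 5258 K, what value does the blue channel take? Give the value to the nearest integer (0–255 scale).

t = 5258/100 = 52.58; the t ≤ 66 branch applies.
B = 138.5·ln(52.58 − 10) − 305.0 = 138.5·ln 42.58 − 305.0 = 138.5·3.7514 − 305.0 = 214.567.
Rounded: 215.

215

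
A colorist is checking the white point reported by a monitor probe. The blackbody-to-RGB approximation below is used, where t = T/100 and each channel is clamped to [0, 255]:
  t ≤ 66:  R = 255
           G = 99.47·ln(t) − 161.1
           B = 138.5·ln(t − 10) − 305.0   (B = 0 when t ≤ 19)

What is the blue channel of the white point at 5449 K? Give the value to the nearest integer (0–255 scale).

t = 5449/100 = 54.49; the t ≤ 66 branch applies.
B = 138.5·ln(54.49 − 10) − 305.0 = 138.5·ln 44.49 − 305.0 = 138.5·3.7953 − 305.0 = 220.644.
Rounded: 221.

221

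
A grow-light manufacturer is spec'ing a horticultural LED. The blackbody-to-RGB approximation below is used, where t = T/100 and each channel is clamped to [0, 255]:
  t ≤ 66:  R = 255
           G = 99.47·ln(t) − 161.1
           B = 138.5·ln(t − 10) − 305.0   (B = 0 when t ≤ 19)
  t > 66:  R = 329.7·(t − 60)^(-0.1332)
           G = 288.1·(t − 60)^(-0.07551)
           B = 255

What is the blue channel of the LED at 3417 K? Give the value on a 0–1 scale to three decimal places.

t = 3417/100 = 34.17; the t ≤ 66 branch applies.
B = 138.5·ln(34.17 − 10) − 305.0 = 138.5·ln 24.17 − 305.0 = 138.5·3.1851 − 305.0 = 136.138.
On a 0–1 scale: 136.138/255 = 0.5339 → 0.534.

0.534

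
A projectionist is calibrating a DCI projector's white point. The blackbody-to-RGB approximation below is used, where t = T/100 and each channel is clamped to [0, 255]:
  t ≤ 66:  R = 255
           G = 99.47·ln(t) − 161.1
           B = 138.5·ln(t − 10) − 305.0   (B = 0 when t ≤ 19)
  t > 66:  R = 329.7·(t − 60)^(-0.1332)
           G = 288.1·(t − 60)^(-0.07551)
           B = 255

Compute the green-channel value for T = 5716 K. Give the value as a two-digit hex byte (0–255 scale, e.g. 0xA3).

0xF1

t = 5716/100 = 57.16; the t ≤ 66 branch applies.
G = 99.47·ln 57.16 − 161.1 = 99.47·4.0459 − 161.1 = 241.341.
Rounded: 241; in hex, 0xF1.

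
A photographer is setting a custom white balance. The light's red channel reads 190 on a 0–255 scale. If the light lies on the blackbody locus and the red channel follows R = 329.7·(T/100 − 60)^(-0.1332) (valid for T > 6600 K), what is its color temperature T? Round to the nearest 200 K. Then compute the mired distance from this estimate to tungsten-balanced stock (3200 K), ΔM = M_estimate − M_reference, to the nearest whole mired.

(t − 60)^(-0.1332) = 190/329.7 = 0.57628.
t − 60 = 0.57628^(1/-0.1332) = 0.57628^(-7.508) = 62.667, so t = 122.667.
T = 100·t = 12267 K → 12200 K to the nearest 200 K.
M_estimate = 10⁶/12200 = 81.97; M_reference = 10⁶/3200 = 312.50.
ΔM = 81.97 − 312.50 = -230.53 → -231 mireds.

-231 mireds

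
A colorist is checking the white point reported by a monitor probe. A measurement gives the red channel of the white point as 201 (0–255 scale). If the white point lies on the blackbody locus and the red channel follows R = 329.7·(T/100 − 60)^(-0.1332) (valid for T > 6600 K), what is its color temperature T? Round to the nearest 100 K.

(t − 60)^(-0.1332) = 201/329.7 = 0.60965.
t − 60 = 0.60965^(1/-0.1332) = 0.60965^(-7.508) = 41.071, so t = 101.071.
T = 100·t = 10107 K → 10100 K to the nearest 100 K.

10100 K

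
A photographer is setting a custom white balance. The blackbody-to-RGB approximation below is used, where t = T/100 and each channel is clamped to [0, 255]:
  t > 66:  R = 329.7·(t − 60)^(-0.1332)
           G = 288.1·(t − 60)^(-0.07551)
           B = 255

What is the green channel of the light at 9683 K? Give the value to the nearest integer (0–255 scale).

219

t = 9683/100 = 96.83; the t > 66 branch applies.
G = 288.1·(96.83 − 60)^(-0.07551) = 288.1·36.83^(-0.07551) = 288.1·0.76162 = 219.422.
Rounded: 219.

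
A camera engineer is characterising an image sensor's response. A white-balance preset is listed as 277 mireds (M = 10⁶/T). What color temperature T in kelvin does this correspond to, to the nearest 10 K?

3610 K

T = 10⁶ / 277 = 3610.11 K → 3610 K.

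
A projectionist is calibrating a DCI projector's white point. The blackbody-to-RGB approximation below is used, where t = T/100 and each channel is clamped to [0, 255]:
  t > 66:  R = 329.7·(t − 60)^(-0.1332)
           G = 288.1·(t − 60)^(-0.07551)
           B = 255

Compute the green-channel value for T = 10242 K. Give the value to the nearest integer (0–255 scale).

217

t = 10242/100 = 102.42; the t > 66 branch applies.
G = 288.1·(102.42 − 60)^(-0.07551) = 288.1·42.42^(-0.07551) = 288.1·0.75353 = 217.093.
Rounded: 217.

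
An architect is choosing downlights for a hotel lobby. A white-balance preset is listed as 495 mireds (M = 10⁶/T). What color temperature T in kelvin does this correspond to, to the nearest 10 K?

2020 K

T = 10⁶ / 495 = 2020.20 K → 2020 K.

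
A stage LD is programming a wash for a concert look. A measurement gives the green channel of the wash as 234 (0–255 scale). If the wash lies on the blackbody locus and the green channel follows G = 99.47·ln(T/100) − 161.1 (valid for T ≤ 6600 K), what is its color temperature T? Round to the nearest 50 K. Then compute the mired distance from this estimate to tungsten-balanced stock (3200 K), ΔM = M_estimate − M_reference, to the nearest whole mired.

ln t = (234 + 161.1) / 99.47 = 3.9721.
t = e^3.9721 = 53.093.
T = 100·t = 5309 K → 5300 K to the nearest 50 K.
M_estimate = 10⁶/5300 = 188.68; M_reference = 10⁶/3200 = 312.50.
ΔM = 188.68 − 312.50 = -123.82 → -124 mireds.

-124 mireds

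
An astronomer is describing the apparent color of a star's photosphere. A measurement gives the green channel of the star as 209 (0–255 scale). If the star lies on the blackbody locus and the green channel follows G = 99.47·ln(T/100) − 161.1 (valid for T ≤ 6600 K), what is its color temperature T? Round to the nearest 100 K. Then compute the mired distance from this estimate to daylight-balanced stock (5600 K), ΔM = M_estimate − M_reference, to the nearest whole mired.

ln t = (209 + 161.1) / 99.47 = 3.7207.
t = e^3.7207 = 41.294.
T = 100·t = 4129 K → 4100 K to the nearest 100 K.
M_estimate = 10⁶/4100 = 243.90; M_reference = 10⁶/5600 = 178.57.
ΔM = 243.90 − 178.57 = 65.33 → +65 mireds.

+65 mireds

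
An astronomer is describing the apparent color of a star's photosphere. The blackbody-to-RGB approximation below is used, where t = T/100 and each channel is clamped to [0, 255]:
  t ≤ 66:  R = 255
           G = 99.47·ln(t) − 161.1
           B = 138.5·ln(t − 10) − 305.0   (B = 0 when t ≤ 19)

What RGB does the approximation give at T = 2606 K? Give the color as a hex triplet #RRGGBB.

#FFA350

t = 2606/100 = 26.06; the t ≤ 66 branch applies.
R = 255 by definition for t ≤ 66.
G = 99.47·ln 26.06 − 161.1 = 99.47·3.2604 − 161.1 = 163.212.
B = 138.5·ln(26.06 − 10) − 305.0 = 138.5·ln 16.06 − 305.0 = 138.5·2.7763 − 305.0 = 79.522.
Rounded: (255, 163, 80).
In hex: #FFA350.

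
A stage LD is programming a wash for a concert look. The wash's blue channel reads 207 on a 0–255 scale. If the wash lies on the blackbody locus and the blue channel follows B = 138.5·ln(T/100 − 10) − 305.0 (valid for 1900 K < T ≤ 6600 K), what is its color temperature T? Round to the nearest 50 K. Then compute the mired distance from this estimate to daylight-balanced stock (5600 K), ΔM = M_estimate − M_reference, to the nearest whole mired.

ln(t − 10) = (207 + 305.0) / 138.5 = 3.6968.
t − 10 = e^3.6968 = 40.316, so t = 50.316.
T = 100·t = 5032 K → 5050 K to the nearest 50 K.
M_estimate = 10⁶/5050 = 198.02; M_reference = 10⁶/5600 = 178.57.
ΔM = 198.02 − 178.57 = 19.45 → +19 mireds.

+19 mireds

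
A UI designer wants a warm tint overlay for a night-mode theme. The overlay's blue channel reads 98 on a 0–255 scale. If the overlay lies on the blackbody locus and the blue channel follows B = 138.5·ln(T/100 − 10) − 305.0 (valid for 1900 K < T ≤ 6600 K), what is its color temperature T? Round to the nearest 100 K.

2800 K

ln(t − 10) = (98 + 305.0) / 138.5 = 2.9097.
t − 10 = e^2.9097 = 18.352, so t = 28.352.
T = 100·t = 2835 K → 2800 K to the nearest 100 K.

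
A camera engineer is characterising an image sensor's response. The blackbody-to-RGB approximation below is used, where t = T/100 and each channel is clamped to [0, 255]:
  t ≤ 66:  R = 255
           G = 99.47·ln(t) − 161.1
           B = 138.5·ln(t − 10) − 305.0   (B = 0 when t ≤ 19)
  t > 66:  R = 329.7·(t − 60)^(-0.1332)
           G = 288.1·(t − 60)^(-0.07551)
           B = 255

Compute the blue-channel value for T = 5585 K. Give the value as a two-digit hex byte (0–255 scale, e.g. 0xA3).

0xE1

t = 5585/100 = 55.85; the t ≤ 66 branch applies.
B = 138.5·ln(55.85 − 10) − 305.0 = 138.5·ln 45.85 − 305.0 = 138.5·3.8254 − 305.0 = 224.814.
Rounded: 225; in hex, 0xE1.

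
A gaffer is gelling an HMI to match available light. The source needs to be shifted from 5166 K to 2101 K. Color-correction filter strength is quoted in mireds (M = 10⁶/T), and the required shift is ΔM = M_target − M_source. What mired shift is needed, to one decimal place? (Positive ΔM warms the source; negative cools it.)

+282.4 mireds

M_source = 10⁶/5166 = 193.573; M_target = 10⁶/2101 = 475.964.
ΔM = 475.964 − 193.573 = 282.390 → +282.4 mireds, a warming shift.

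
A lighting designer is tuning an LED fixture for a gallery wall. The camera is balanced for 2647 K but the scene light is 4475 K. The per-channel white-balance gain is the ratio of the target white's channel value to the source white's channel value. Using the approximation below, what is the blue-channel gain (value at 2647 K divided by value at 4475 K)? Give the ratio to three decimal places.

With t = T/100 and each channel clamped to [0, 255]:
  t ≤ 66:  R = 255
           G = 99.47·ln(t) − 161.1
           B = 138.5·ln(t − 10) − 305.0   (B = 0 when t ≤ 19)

At 4475 K (t = 44.75):
  B = 138.5·ln(44.75 − 10) − 305.0 = 138.5·ln 34.75 − 305.0 = 138.5·3.5482 − 305.0 = 186.423.
At 2647 K (t = 26.47):
  B = 138.5·ln(26.47 − 10) − 305.0 = 138.5·ln 16.47 − 305.0 = 138.5·2.8015 − 305.0 = 83.013.
Gain = 83.013 / 186.423 = 0.4453 → 0.445.

0.445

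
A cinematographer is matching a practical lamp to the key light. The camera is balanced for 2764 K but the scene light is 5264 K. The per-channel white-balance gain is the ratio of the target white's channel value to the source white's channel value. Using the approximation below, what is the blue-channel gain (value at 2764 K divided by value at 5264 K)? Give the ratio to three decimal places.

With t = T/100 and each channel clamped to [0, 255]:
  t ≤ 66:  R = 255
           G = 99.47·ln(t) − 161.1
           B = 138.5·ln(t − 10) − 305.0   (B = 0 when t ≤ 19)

At 5264 K (t = 52.64):
  B = 138.5·ln(52.64 − 10) − 305.0 = 138.5·ln 42.64 − 305.0 = 138.5·3.7528 − 305.0 = 214.762.
At 2764 K (t = 27.64):
  B = 138.5·ln(27.64 − 10) − 305.0 = 138.5·ln 17.64 − 305.0 = 138.5·2.8702 − 305.0 = 92.518.
Gain = 92.518 / 214.762 = 0.4308 → 0.431.

0.431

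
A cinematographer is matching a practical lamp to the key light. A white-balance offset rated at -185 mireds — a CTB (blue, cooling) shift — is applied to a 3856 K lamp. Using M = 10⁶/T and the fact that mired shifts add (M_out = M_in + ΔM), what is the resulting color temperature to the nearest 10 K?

13450 K

M_in = 10⁶/3856 = 259.34 mireds.
M_out = 259.34 + (-185) = 74.34 mireds.
T_out = 10⁶/74.34 = 13452.4 K → 13450 K.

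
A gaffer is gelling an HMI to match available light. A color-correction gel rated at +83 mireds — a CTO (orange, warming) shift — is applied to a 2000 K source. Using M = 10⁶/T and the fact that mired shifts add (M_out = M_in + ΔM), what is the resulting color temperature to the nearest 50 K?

1700 K

M_in = 10⁶/2000 = 500.00 mireds.
M_out = 500.00 + (+83) = 583.00 mireds.
T_out = 10⁶/583.00 = 1715.3 K → 1700 K.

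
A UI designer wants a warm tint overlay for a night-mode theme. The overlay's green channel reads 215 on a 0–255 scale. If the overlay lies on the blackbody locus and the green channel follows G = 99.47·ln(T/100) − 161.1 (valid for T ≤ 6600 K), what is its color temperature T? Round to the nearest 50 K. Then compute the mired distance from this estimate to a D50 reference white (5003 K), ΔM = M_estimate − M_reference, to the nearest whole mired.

+27 mireds

ln t = (215 + 161.1) / 99.47 = 3.7810.
t = e^3.7810 = 43.862.
T = 100·t = 4386 K → 4400 K to the nearest 50 K.
M_estimate = 10⁶/4400 = 227.27; M_reference = 10⁶/5003 = 199.88.
ΔM = 227.27 − 199.88 = 27.39 → +27 mireds.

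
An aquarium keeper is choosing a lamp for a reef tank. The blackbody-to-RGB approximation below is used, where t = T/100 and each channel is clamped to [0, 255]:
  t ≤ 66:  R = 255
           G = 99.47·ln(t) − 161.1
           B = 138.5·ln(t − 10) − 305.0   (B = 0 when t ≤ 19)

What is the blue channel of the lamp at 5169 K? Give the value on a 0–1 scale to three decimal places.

0.830

t = 5169/100 = 51.69; the t ≤ 66 branch applies.
B = 138.5·ln(51.69 − 10) − 305.0 = 138.5·ln 41.69 − 305.0 = 138.5·3.7303 − 305.0 = 211.641.
On a 0–1 scale: 211.641/255 = 0.8300 → 0.830.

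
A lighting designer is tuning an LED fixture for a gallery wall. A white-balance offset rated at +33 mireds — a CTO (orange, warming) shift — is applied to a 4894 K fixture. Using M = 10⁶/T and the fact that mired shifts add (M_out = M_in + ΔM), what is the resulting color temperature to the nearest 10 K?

4210 K

M_in = 10⁶/4894 = 204.33 mireds.
M_out = 204.33 + (+33) = 237.33 mireds.
T_out = 10⁶/237.33 = 4213.5 K → 4210 K.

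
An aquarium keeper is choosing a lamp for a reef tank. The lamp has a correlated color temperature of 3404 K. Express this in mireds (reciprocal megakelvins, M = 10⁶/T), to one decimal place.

293.8 mireds

M = 10⁶ / 3404 = 293.772 → 293.8 mireds.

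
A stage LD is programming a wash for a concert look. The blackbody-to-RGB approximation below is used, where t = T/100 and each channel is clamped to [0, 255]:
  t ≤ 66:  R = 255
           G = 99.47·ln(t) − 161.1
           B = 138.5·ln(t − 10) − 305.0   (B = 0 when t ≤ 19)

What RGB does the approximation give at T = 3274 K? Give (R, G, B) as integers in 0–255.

(255, 186, 128)

t = 3274/100 = 32.74; the t ≤ 66 branch applies.
R = 255 by definition for t ≤ 66.
G = 99.47·ln 32.74 − 161.1 = 99.47·3.4886 − 161.1 = 185.911.
B = 138.5·ln(32.74 − 10) − 305.0 = 138.5·ln 22.74 − 305.0 = 138.5·3.1241 − 305.0 = 127.691.
Rounded: (255, 186, 128).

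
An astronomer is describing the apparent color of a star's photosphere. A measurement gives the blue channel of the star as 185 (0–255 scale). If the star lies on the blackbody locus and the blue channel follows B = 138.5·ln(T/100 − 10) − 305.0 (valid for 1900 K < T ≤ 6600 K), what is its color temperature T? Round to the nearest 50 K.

4450 K

ln(t − 10) = (185 + 305.0) / 138.5 = 3.5379.
t − 10 = e^3.5379 = 34.395, so t = 44.395.
T = 100·t = 4439 K → 4450 K to the nearest 50 K.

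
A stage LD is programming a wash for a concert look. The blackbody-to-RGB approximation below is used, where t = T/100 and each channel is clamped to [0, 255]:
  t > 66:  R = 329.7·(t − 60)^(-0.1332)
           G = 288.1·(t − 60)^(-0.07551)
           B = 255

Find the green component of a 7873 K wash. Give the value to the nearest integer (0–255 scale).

231

t = 7873/100 = 78.73; the t > 66 branch applies.
G = 288.1·(78.73 − 60)^(-0.07551) = 288.1·18.73^(-0.07551) = 288.1·0.80151 = 230.916.
Rounded: 231.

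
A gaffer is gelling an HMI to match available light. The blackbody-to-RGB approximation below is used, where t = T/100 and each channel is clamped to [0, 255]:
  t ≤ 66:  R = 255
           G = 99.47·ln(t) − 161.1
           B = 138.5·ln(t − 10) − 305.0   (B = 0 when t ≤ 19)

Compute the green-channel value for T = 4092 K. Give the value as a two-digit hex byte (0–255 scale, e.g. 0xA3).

t = 4092/100 = 40.92; the t ≤ 66 branch applies.
G = 99.47·ln 40.92 − 161.1 = 99.47·3.7116 − 161.1 = 208.095.
Rounded: 208; in hex, 0xD0.

0xD0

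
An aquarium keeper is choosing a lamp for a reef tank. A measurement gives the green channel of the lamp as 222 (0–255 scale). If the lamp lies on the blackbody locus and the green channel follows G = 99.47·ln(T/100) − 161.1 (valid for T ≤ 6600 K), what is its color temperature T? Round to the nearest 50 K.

4700 K

ln t = (222 + 161.1) / 99.47 = 3.8514.
t = e^3.8514 = 47.059.
T = 100·t = 4706 K → 4700 K to the nearest 50 K.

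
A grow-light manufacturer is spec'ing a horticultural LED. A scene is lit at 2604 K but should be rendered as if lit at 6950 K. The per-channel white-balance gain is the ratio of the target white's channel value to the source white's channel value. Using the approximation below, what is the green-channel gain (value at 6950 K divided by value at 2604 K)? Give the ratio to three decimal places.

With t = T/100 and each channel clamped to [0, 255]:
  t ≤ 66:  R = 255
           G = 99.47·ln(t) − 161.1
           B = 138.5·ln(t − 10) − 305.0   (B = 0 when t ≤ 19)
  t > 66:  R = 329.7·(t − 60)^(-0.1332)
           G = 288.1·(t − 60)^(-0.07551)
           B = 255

At 2604 K (t = 26.04):
  G = 99.47·ln 26.04 − 161.1 = 99.47·3.2596 − 161.1 = 163.136.
At 6950 K (t = 69.5):
  G = 288.1·(69.5 − 60)^(-0.07551) = 288.1·9.5^(-0.07551) = 288.1·0.84367 = 243.061.
Gain = 243.061 / 163.136 = 1.4899 → 1.490.

1.490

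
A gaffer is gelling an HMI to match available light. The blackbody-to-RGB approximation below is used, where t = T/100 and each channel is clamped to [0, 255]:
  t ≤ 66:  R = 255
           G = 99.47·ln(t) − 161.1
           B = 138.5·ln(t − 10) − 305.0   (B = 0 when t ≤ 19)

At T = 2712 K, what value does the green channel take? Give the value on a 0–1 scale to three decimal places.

t = 2712/100 = 27.12; the t ≤ 66 branch applies.
G = 99.47·ln 27.12 − 161.1 = 99.47·3.3003 − 161.1 = 167.178.
On a 0–1 scale: 167.178/255 = 0.6556 → 0.656.

0.656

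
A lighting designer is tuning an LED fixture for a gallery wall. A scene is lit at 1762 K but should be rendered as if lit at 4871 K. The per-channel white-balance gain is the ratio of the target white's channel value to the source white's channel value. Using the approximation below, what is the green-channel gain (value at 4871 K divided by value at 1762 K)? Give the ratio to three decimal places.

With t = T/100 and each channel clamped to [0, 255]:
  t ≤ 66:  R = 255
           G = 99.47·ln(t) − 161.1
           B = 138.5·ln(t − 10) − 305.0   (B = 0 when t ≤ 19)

At 1762 K (t = 17.62):
  G = 99.47·ln 17.62 − 161.1 = 99.47·2.8690 − 161.1 = 124.283.
At 4871 K (t = 48.71):
  G = 99.47·ln 48.71 − 161.1 = 99.47·3.8859 − 161.1 = 225.429.
Gain = 225.429 / 124.283 = 1.8138 → 1.814.

1.814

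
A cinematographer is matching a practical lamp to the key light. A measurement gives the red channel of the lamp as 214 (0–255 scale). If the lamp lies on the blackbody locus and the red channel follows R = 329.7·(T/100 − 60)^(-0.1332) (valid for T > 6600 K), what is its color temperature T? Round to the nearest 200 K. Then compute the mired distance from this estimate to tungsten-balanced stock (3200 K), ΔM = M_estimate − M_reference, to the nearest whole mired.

(t − 60)^(-0.1332) = 214/329.7 = 0.64907.
t − 60 = 0.64907^(1/-0.1332) = 0.64907^(-7.508) = 25.657, so t = 85.657.
T = 100·t = 8566 K → 8600 K to the nearest 200 K.
M_estimate = 10⁶/8600 = 116.28; M_reference = 10⁶/3200 = 312.50.
ΔM = 116.28 − 312.50 = -196.22 → -196 mireds.

-196 mireds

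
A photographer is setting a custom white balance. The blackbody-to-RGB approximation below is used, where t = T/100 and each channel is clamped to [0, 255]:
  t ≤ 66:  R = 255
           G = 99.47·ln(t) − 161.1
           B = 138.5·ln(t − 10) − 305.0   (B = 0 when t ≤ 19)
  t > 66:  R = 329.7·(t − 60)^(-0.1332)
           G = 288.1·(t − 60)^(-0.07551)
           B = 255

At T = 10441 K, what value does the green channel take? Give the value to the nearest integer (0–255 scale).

216

t = 10441/100 = 104.41; the t > 66 branch applies.
G = 288.1·(104.41 − 60)^(-0.07551) = 288.1·44.41^(-0.07551) = 288.1·0.75093 = 216.343.
Rounded: 216.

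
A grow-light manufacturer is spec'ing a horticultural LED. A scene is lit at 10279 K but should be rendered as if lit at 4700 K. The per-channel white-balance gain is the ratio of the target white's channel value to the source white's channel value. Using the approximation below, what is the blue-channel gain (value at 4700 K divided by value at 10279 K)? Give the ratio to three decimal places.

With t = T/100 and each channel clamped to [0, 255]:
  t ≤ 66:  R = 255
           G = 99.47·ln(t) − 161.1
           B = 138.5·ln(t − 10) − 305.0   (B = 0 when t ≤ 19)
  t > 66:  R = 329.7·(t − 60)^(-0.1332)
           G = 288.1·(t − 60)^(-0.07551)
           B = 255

0.765

At 10279 K (t = 102.79):
  B = 255 by definition for t > 66.
At 4700 K (t = 47):
  B = 138.5·ln(47 − 10) − 305.0 = 138.5·ln 37 − 305.0 = 138.5·3.6109 − 305.0 = 195.112.
Gain = 195.112 / 255.000 = 0.7651 → 0.765.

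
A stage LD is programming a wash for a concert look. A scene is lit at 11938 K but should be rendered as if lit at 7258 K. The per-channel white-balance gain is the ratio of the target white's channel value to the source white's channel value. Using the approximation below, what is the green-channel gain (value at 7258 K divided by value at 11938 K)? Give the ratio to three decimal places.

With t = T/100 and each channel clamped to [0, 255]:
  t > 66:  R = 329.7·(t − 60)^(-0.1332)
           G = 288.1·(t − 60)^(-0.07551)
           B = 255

At 11938 K (t = 119.38):
  G = 288.1·(119.38 − 60)^(-0.07551) = 288.1·59.38^(-0.07551) = 288.1·0.73464 = 211.649.
At 7258 K (t = 72.58):
  G = 288.1·(72.58 − 60)^(-0.07551) = 288.1·12.58^(-0.07551) = 288.1·0.82597 = 237.961.
Gain = 237.961 / 211.649 = 1.1243 → 1.124.

1.124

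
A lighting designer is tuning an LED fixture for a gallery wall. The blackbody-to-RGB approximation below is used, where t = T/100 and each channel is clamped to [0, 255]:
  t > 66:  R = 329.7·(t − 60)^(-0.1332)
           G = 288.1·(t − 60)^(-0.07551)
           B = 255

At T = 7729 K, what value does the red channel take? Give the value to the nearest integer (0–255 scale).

226

t = 7729/100 = 77.29; the t > 66 branch applies.
R = 329.7·(77.29 − 60)^(-0.1332) = 329.7·17.29^(-0.1332) = 329.7·0.68411 = 225.551.
Rounded: 226.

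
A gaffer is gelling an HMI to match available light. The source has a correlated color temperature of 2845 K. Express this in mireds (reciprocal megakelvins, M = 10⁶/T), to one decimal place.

351.5 mireds

M = 10⁶ / 2845 = 351.494 → 351.5 mireds.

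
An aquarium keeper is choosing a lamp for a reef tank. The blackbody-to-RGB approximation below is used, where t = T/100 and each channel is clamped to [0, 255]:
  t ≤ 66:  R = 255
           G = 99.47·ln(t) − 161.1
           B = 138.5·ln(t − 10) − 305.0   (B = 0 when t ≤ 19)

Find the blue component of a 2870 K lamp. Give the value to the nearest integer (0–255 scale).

101

t = 2870/100 = 28.7; the t ≤ 66 branch applies.
B = 138.5·ln(28.7 − 10) − 305.0 = 138.5·ln 18.7 − 305.0 = 138.5·2.9285 − 305.0 = 100.601.
Rounded: 101.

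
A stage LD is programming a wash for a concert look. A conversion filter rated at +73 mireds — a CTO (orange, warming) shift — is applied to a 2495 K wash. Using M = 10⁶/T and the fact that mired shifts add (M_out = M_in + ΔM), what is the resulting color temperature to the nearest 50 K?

2100 K

M_in = 10⁶/2495 = 400.80 mireds.
M_out = 400.80 + (+73) = 473.80 mireds.
T_out = 10⁶/473.80 = 2110.6 K → 2100 K.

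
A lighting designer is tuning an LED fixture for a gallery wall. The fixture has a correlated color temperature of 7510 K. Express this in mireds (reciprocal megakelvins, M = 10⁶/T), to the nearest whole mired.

133 mireds

M = 10⁶ / 7510 = 133.156 → 133 mireds.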